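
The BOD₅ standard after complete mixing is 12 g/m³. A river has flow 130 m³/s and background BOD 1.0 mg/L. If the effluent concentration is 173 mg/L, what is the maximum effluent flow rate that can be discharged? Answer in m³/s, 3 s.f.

8.88 m³/s

Mass balance at complete mixing: C_std·(Q_w + Q_r) = Q_w·C_e + Q_r·C_b.
Rearranging, Q_w = Q_r·(C_std − C_b)/(C_e − C_std) = 130·(12 − 1) / (173 − 12) = 8.882 m³/s.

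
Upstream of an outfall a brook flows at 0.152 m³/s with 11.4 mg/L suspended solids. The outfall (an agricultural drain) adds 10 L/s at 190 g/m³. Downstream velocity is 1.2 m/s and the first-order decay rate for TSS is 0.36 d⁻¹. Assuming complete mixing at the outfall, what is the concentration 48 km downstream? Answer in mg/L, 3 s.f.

19.0 mg/L

10 L/s = 0.01 m³/s.
After complete mixing, C₀ = (0.01·190 + 0.152·11.4) / 0.162 = 22.42 mg/L.
Travel time t = 4.8e+04 m / 1.2 m/s = 4e+04 s = 0.463 d.
C = 22.42·exp(−0.36·0.463) = 22.42·0.8465 = 18.98 mg/L.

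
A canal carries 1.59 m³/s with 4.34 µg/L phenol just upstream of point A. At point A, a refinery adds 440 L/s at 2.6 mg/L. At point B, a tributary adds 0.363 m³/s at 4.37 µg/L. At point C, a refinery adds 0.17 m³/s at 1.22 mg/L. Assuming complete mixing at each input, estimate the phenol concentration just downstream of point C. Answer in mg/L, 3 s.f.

0.531 mg/L

4.34 µg/L = 0.00434 mg/L.
440 L/s = 0.44 m³/s.
After input A: C = (1.59·0.00434 + 0.44·2.6) / 2.03 = 0.5669 mg/L.
4.37 µg/L = 0.00437 mg/L.
After input B: C = (2.03·0.5669 + 0.363·0.00437) / 2.393 = 0.4816 mg/L.
After input C: C = (2.393·0.4816 + 0.17·1.22) / 2.563 = 0.5306 mg/L.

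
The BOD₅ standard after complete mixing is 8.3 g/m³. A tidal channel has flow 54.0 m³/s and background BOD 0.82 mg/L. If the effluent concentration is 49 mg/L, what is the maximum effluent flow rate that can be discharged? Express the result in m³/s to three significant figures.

Mass balance at complete mixing: C_std·(Q_w + Q_r) = Q_w·C_e + Q_r·C_b.
Rearranging, Q_w = Q_r·(C_std − C_b)/(C_e − C_std) = 54.0·(8.3 − 0.82) / (49 − 8.3) = 9.924 m³/s.

9.92 m³/s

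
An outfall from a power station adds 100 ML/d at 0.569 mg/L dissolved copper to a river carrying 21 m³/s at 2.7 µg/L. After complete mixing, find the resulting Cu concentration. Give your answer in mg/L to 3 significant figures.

0.0323 mg/L

100 ML/d = 1.157 m³/s.
2.7 µg/L = 0.0027 mg/L.
By mass balance at complete mixing, C = (1.157·0.569 + 21·0.0027) / (1.157 + 21) = 0.7153/22.16 = 0.03228 mg/L.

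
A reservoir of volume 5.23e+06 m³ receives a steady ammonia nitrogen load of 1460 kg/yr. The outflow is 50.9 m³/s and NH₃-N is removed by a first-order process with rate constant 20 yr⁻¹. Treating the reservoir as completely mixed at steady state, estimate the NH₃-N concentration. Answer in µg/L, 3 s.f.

Outflow Q = 50.9 m³/s × 3.156e+07 s/yr = 1.606e+09 m³/yr.
Steady-state CSTR mass balance: W = Q·C + k·V·C, so C = W/(Q + kV).
Q + kV = 1.606e+09 + 20·5.23e+06 = 1.711e+09 m³/yr.
C = 1460/1.711e+09 = 8.534e-07 kg/m³ = 0.0008534 mg/L = 0.8534 µg/L.

0.853 µg/L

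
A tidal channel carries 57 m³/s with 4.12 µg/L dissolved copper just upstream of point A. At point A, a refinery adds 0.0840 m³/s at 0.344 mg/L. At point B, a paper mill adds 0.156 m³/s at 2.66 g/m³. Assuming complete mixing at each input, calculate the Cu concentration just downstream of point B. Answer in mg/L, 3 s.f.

4.12 µg/L = 0.00412 mg/L.
After input A: C = (57·0.00412 + 0.084·0.344) / 57.08 = 0.00462 mg/L.
After input B: C = (57.08·0.00462 + 0.156·2.66) / 57.24 = 0.01186 mg/L.

0.0119 mg/L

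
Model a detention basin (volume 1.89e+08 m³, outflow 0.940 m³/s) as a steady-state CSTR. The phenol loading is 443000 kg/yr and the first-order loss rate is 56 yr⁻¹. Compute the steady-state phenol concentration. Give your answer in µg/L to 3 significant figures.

Outflow Q = 0.940 m³/s × 3.156e+07 s/yr = 2.966e+07 m³/yr.
Steady-state CSTR mass balance: W = Q·C + k·V·C, so C = W/(Q + kV).
Q + kV = 2.966e+07 + 56·1.89e+08 = 1.061e+10 m³/yr.
C = 443000/1.061e+10 = 4.174e-05 kg/m³ = 0.04174 mg/L = 41.74 µg/L.

41.7 µg/L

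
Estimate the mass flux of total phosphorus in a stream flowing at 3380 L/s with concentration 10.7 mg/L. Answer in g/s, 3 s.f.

3380 L/s = 3.38 m³/s.
Mass flux = Q·C = 3.38 m³/s × 10.7 g/m³ = 36.17 g/s.

36.2 g/s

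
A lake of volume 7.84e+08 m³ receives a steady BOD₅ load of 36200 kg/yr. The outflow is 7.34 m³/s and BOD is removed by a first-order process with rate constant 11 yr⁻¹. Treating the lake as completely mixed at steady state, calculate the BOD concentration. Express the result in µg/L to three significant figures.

4.09 µg/L

Outflow Q = 7.34 m³/s × 3.156e+07 s/yr = 2.316e+08 m³/yr.
Steady-state CSTR mass balance: W = Q·C + k·V·C, so C = W/(Q + kV).
Q + kV = 2.316e+08 + 11·7.84e+08 = 8.856e+09 m³/yr.
C = 36200/8.856e+09 = 4.088e-06 kg/m³ = 0.004088 mg/L = 4.088 µg/L.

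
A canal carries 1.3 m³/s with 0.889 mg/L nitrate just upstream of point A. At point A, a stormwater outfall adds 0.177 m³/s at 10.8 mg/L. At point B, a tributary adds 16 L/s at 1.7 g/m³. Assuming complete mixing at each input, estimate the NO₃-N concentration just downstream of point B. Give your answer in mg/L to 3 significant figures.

After input A: C = (1.3·0.889 + 0.177·10.8) / 1.477 = 2.077 mg/L.
16 L/s = 0.016 m³/s.
After input B: C = (1.477·2.077 + 0.016·1.7) / 1.493 = 2.073 mg/L.

2.07 mg/L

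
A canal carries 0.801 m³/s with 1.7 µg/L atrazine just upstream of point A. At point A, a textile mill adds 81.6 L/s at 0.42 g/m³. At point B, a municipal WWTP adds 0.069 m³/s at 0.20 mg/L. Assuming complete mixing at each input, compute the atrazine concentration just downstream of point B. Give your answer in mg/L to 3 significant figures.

1.7 µg/L = 0.0017 mg/L.
81.6 L/s = 0.0816 m³/s.
After input A: C = (0.801·0.0017 + 0.0816·0.42) / 0.8826 = 0.04037 mg/L.
After input B: C = (0.8826·0.04037 + 0.069·0.2) / 0.9516 = 0.05195 mg/L.

0.0519 mg/L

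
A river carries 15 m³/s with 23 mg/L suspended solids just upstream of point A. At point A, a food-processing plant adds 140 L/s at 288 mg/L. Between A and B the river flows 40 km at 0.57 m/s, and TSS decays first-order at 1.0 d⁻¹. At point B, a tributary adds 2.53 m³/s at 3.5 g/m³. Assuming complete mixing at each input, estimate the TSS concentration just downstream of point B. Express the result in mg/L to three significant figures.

10.2 mg/L

140 L/s = 0.14 m³/s.
After input A: C = (15·23 + 0.14·288) / 15.14 = 25.45 mg/L.
Over the 40 km reach to input B (t = 7.018e+04 s = 0.8122 d), decay gives C = 25.45·exp(−1.0·0.8122) = 11.3 mg/L.
After input B: C = (15.14·11.3 + 2.53·3.5) / 17.67 = 10.18 mg/L.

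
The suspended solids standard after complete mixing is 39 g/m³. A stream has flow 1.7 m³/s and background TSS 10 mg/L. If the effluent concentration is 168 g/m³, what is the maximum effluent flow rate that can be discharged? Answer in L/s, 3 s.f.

382 L/s

Mass balance at complete mixing: C_std·(Q_w + Q_r) = Q_w·C_e + Q_r·C_b.
Rearranging, Q_w = Q_r·(C_std − C_b)/(C_e − C_std) = 1.7·(39 − 10) / (168 − 39) = 0.3822 m³/s.
= 382.2 L/s.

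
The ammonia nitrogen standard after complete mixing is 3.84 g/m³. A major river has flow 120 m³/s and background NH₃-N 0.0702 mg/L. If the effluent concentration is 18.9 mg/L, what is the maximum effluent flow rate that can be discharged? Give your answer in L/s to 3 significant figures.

30000 L/s

Mass balance at complete mixing: C_std·(Q_w + Q_r) = Q_w·C_e + Q_r·C_b.
Rearranging, Q_w = Q_r·(C_std − C_b)/(C_e − C_std) = 120·(3.84 − 0.0702) / (18.9 − 3.84) = 30.04 m³/s.
= 3.004e+04 L/s.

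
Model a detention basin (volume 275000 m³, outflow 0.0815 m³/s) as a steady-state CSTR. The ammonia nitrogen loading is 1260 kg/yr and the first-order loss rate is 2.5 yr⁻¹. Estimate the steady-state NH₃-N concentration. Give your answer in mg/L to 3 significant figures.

Outflow Q = 0.0815 m³/s × 3.156e+07 s/yr = 2.572e+06 m³/yr.
Steady-state CSTR mass balance: W = Q·C + k·V·C, so C = W/(Q + kV).
Q + kV = 2.572e+06 + 2.5·275000 = 3.259e+06 m³/yr.
C = 1260/3.259e+06 = 0.0003866 kg/m³ = 0.3866 mg/L.

0.387 mg/L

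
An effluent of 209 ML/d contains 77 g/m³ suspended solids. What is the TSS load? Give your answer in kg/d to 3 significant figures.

16100 kg/d

209 ML/d = 2.419 m³/s.
Mass flux = Q·C = 2.419 m³/s × 77 g/m³ = 186.3 g/s.
= 186.3 g/s × 86.4 = 1.609e+04 kg/d.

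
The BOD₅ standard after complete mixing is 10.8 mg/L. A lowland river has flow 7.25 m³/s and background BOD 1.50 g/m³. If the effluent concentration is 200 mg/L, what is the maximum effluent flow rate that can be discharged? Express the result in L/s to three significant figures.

356 L/s

Mass balance at complete mixing: C_std·(Q_w + Q_r) = Q_w·C_e + Q_r·C_b.
Rearranging, Q_w = Q_r·(C_std − C_b)/(C_e − C_std) = 7.25·(10.8 − 1.5) / (200 − 10.8) = 0.3564 m³/s.
= 356.4 L/s.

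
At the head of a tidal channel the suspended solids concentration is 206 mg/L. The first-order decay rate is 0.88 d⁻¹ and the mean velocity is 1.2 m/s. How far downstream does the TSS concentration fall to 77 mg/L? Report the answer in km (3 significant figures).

116 km

From C = C₀·e^(−kt), t = ln(C₀/C)/k = ln(206/77)/0.88 = 0.9841/0.88 = 1.118 d.
Distance = v·t = 1.2 m/s × 9.662e+04 s = 1.159e+05 m = 115.9 km.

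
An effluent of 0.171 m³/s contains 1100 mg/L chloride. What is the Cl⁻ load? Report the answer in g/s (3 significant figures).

188 g/s

Mass flux = Q·C = 0.171 m³/s × 1100 g/m³ = 188.1 g/s.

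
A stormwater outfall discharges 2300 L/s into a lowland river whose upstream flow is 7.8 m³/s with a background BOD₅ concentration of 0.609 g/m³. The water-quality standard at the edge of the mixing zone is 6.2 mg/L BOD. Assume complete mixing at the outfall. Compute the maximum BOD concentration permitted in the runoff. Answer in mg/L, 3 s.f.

2300 L/s = 2.3 m³/s.
Mass balance: 6.2·10.1 = 2.3·Cₑ + 7.8·0.609.
Cₑ = (62.62 − 4.75) / 2.3 = 25.16 mg/L.

25.2 mg/L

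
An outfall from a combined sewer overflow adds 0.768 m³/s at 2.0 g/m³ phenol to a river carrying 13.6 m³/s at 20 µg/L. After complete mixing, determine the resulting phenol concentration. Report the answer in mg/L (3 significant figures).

0.126 mg/L

20 µg/L = 0.02 mg/L.
Conservation of mass across the mixing zone: C = (0.768·2 + 13.6·0.02) / (0.768 + 13.6) = 1.808/14.37 = 0.1258 mg/L.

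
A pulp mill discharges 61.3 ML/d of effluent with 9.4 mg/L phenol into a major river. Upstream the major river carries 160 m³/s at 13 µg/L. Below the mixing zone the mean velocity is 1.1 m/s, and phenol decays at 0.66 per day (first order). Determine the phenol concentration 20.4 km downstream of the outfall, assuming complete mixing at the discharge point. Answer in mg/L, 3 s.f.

0.0473 mg/L

61.3 ML/d = 0.7095 m³/s.
13 µg/L = 0.013 mg/L.
After complete mixing, C₀ = (0.7095·9.4 + 160·0.013) / 160.7 = 0.05444 mg/L.
Travel time t = 2.04e+04 m / 1.1 m/s = 1.855e+04 s = 0.2146 d.
C = 0.05444·exp(−0.66·0.2146) = 0.05444·0.8679 = 0.04725 mg/L.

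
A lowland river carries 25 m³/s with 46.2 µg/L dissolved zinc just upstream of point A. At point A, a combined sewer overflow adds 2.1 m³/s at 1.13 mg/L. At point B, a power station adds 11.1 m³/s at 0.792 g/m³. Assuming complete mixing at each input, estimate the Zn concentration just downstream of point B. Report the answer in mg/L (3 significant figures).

0.322 mg/L

46.2 µg/L = 0.0462 mg/L.
After input A: C = (25·0.0462 + 2.1·1.13) / 27.1 = 0.1302 mg/L.
After input B: C = (27.1·0.1302 + 11.1·0.792) / 38.2 = 0.3225 mg/L.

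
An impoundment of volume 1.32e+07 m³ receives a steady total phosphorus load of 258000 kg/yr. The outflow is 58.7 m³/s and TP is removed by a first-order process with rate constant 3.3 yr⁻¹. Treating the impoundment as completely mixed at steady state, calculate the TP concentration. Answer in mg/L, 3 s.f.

Outflow Q = 58.7 m³/s × 3.156e+07 s/yr = 1.852e+09 m³/yr.
Steady-state CSTR mass balance: W = Q·C + k·V·C, so C = W/(Q + kV).
Q + kV = 1.852e+09 + 3.3·1.32e+07 = 1.896e+09 m³/yr.
C = 258000/1.896e+09 = 0.0001361 kg/m³ = 0.1361 mg/L.

0.136 mg/L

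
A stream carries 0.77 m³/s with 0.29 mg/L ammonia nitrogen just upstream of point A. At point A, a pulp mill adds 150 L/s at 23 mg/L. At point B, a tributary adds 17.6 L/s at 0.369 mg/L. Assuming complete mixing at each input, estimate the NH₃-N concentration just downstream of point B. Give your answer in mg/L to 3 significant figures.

3.92 mg/L

150 L/s = 0.15 m³/s.
After input A: C = (0.77·0.29 + 0.15·23) / 0.92 = 3.993 mg/L.
17.6 L/s = 0.0176 m³/s.
After input B: C = (0.92·3.993 + 0.0176·0.369) / 0.9376 = 3.925 mg/L.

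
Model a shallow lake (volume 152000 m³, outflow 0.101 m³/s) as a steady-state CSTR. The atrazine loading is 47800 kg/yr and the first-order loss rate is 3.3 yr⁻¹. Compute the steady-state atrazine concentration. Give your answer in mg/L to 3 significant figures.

Outflow Q = 0.101 m³/s × 3.156e+07 s/yr = 3.187e+06 m³/yr.
Steady-state CSTR mass balance: W = Q·C + k·V·C, so C = W/(Q + kV).
Q + kV = 3.187e+06 + 3.3·152000 = 3.689e+06 m³/yr.
C = 47800/3.689e+06 = 0.01296 kg/m³ = 12.96 mg/L.

13.0 mg/L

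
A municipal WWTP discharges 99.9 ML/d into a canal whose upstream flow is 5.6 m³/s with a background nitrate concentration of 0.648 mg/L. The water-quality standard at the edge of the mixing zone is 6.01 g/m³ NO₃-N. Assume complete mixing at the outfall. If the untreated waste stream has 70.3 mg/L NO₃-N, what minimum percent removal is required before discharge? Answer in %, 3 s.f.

54.5 %

99.9 ML/d = 1.156 m³/s.
Mass balance: 6.01·6.756 = 1.156·Cₑ + 5.6·0.648.
Cₑ = (40.61 − 3.629) / 1.156 = 31.98 mg/L.
Required removal = 1 − 31.98/70.3 = 54.51 %.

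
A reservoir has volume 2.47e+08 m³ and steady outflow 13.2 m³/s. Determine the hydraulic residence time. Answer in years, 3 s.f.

Q = 13.2 m³/s × 3.156e+07 s/yr = 4.166e+08 m³/yr.
Hydraulic residence time τ = V/Q = 2.47e+08/4.166e+08 = 0.593 yr.

0.593 yr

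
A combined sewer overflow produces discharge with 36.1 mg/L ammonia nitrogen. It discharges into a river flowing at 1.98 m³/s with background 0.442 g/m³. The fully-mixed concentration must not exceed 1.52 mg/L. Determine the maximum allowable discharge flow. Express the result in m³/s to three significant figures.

0.0617 m³/s

Mass balance at complete mixing: C_std·(Q_w + Q_r) = Q_w·C_e + Q_r·C_b.
Rearranging, Q_w = Q_r·(C_std − C_b)/(C_e − C_std) = 1.98·(1.52 − 0.442) / (36.1 − 1.52) = 0.06172 m³/s.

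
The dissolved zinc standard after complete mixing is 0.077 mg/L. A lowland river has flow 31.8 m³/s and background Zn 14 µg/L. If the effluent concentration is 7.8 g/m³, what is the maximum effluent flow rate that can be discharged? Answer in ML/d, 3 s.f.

14 µg/L = 0.014 mg/L.
Mass balance at complete mixing: C_std·(Q_w + Q_r) = Q_w·C_e + Q_r·C_b.
Rearranging, Q_w = Q_r·(C_std − C_b)/(C_e − C_std) = 31.8·(0.077 − 0.014) / (7.8 − 0.077) = 0.2594 m³/s.
= 22.41 ML/d.

22.4 ML/d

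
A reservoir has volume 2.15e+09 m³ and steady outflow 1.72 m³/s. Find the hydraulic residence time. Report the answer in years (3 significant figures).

Q = 1.72 m³/s × 3.156e+07 s/yr = 5.428e+07 m³/yr.
Hydraulic residence time τ = V/Q = 2.15e+09/5.428e+07 = 39.61 yr.

39.6 yr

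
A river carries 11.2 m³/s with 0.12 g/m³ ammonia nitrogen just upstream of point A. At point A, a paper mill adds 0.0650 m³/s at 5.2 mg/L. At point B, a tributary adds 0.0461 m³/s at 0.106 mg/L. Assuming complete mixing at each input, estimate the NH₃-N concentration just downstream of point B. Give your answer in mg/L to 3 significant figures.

After input A: C = (11.2·0.12 + 0.065·5.2) / 11.26 = 0.1493 mg/L.
After input B: C = (11.26·0.1493 + 0.0461·0.106) / 11.31 = 0.1491 mg/L.

0.149 mg/L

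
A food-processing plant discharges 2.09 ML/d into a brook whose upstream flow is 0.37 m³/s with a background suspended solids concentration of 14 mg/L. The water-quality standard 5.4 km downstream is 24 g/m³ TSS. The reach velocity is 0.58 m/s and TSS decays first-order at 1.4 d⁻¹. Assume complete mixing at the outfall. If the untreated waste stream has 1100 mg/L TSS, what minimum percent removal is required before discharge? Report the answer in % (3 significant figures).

2.09 ML/d = 0.02419 m³/s.
Travel time to the compliance point: t = 5400/0.58 = 9310 s = 0.1078 d; decay factor exp(−1.4·0.1078) = 0.86.
So the concentration just after mixing may be at most 24/0.86 = 27.91 mg/L.
Mass balance: 27.91·0.3942 = 0.02419·Cₑ + 0.37·14.
Cₑ = (11 − 5.18) / 0.02419 = 240.6 mg/L.
Required removal = 1 − 240.6/1100 = 78.12 %.

78.1 %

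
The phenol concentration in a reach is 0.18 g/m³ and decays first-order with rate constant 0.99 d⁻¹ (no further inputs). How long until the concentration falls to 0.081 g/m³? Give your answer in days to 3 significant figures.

t = ln(C₀/C)/k = ln(0.18/0.081)/0.99 = 0.7985/0.99 = 0.8066 d.

0.807 d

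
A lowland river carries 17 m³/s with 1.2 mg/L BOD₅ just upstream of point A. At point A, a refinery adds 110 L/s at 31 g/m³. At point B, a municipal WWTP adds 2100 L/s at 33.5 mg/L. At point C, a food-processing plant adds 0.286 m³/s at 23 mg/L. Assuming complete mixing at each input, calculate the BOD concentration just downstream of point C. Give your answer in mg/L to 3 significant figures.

5.17 mg/L

110 L/s = 0.11 m³/s.
After input A: C = (17·1.2 + 0.11·31) / 17.11 = 1.392 mg/L.
2100 L/s = 2.1 m³/s.
After input B: C = (17.11·1.392 + 2.1·33.5) / 19.21 = 4.902 mg/L.
After input C: C = (19.21·4.902 + 0.286·23) / 19.5 = 5.167 mg/L.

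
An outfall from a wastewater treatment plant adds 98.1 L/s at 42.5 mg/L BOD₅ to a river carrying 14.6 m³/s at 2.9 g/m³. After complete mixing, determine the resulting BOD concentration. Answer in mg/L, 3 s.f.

3.16 mg/L

98.1 L/s = 0.0981 m³/s.
Conservation of mass across the mixing zone: C = (0.0981·42.5 + 14.6·2.9) / (0.0981 + 14.6) = 46.51/14.7 = 3.164 mg/L.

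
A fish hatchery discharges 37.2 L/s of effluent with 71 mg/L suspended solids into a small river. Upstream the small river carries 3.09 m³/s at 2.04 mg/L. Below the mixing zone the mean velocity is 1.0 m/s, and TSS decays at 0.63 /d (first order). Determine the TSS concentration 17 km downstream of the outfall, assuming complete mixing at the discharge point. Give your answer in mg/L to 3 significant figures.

37.2 L/s = 0.0372 m³/s.
After complete mixing, C₀ = (0.0372·71 + 3.09·2.04) / 3.127 = 2.86 mg/L.
Travel time t = 1.7e+04 m / 1.0 m/s = 1.7e+04 s = 0.1968 d.
C = 2.86·exp(−0.63·0.1968) = 2.86·0.8834 = 2.527 mg/L.

2.53 mg/L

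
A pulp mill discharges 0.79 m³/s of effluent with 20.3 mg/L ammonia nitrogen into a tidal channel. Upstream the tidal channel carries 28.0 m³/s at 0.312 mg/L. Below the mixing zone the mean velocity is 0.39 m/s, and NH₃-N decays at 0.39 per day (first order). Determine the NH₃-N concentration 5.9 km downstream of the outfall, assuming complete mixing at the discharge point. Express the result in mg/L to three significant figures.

After complete mixing, C₀ = (0.79·20.3 + 28·0.312) / 28.79 = 0.8605 mg/L.
Travel time t = 5900 m / 0.39 m/s = 1.513e+04 s = 0.1751 d.
C = 0.8605·exp(−0.39·0.1751) = 0.8605·0.934 = 0.8037 mg/L.

0.804 mg/L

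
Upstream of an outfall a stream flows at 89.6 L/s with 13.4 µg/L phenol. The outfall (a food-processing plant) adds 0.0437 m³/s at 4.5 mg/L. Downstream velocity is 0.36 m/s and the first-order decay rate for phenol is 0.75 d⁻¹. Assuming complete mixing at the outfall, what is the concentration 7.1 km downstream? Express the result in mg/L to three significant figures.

1.25 mg/L

89.6 L/s = 0.0896 m³/s.
13.4 µg/L = 0.0134 mg/L.
After complete mixing, C₀ = (0.0437·4.5 + 0.0896·0.0134) / 0.1333 = 1.484 mg/L.
Travel time t = 7100 m / 0.36 m/s = 1.972e+04 s = 0.2283 d.
C = 1.484·exp(−0.75·0.2283) = 1.484·0.8427 = 1.251 mg/L.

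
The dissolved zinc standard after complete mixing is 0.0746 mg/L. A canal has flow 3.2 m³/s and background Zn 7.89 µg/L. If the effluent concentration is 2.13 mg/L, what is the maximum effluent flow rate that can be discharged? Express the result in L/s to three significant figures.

7.89 µg/L = 0.00789 mg/L.
Mass balance at complete mixing: C_std·(Q_w + Q_r) = Q_w·C_e + Q_r·C_b.
Rearranging, Q_w = Q_r·(C_std − C_b)/(C_e − C_std) = 3.2·(0.0746 − 0.00789) / (2.13 − 0.0746) = 0.1039 m³/s.
= 103.9 L/s.

104 L/s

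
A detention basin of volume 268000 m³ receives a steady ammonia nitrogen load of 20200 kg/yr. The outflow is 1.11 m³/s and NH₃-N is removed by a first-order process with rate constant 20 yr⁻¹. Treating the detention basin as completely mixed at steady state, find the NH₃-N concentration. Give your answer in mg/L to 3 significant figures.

0.500 mg/L

Outflow Q = 1.11 m³/s × 3.156e+07 s/yr = 3.503e+07 m³/yr.
Steady-state CSTR mass balance: W = Q·C + k·V·C, so C = W/(Q + kV).
Q + kV = 3.503e+07 + 20·268000 = 4.039e+07 m³/yr.
C = 20200/4.039e+07 = 0.0005001 kg/m³ = 0.5001 mg/L.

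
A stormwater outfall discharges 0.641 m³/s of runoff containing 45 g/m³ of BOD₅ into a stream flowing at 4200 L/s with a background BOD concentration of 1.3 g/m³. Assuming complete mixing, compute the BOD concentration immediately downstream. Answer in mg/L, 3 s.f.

4200 L/s = 4.2 m³/s.
Conservation of mass across the mixing zone: C = (0.641·45 + 4.2·1.3) / (0.641 + 4.2) = 34.3/4.841 = 7.086 mg/L.

7.09 mg/L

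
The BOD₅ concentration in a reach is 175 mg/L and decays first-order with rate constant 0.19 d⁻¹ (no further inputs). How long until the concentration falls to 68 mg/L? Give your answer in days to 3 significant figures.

4.98 d

t = ln(C₀/C)/k = ln(175/68)/0.19 = 0.9453/0.19 = 4.975 d.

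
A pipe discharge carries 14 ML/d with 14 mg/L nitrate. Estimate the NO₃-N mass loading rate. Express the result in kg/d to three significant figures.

196 kg/d

14 ML/d = 0.162 m³/s.
Mass flux = Q·C = 0.162 m³/s × 14 g/m³ = 2.269 g/s.
= 2.269 g/s × 86.4 = 196 kg/d.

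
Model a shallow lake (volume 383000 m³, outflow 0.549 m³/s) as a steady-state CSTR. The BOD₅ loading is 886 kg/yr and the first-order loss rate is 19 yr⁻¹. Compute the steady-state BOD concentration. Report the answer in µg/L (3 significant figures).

Outflow Q = 0.549 m³/s × 3.156e+07 s/yr = 1.733e+07 m³/yr.
Steady-state CSTR mass balance: W = Q·C + k·V·C, so C = W/(Q + kV).
Q + kV = 1.733e+07 + 19·383000 = 2.46e+07 m³/yr.
C = 886/2.46e+07 = 3.601e-05 kg/m³ = 0.03601 mg/L = 36.01 µg/L.

36.0 µg/L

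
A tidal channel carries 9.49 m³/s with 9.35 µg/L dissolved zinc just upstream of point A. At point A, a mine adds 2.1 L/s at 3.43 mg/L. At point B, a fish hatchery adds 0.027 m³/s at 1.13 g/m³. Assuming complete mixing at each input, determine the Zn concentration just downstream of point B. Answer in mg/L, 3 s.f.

9.35 µg/L = 0.00935 mg/L.
2.1 L/s = 0.0021 m³/s.
After input A: C = (9.49·0.00935 + 0.0021·3.43) / 9.492 = 0.01011 mg/L.
After input B: C = (9.492·0.01011 + 0.027·1.13) / 9.519 = 0.01328 mg/L.

0.0133 mg/L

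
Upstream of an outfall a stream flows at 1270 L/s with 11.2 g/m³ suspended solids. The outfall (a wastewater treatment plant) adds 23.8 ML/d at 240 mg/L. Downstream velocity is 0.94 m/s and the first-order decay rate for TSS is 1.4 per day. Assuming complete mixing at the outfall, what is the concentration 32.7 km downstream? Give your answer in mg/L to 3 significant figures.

29.6 mg/L

23.8 ML/d = 0.2755 m³/s.
1270 L/s = 1.27 m³/s.
After complete mixing, C₀ = (0.2755·240 + 1.27·11.2) / 1.545 = 51.98 mg/L.
Travel time t = 3.27e+04 m / 0.94 m/s = 3.479e+04 s = 0.4026 d.
C = 51.98·exp(−1.4·0.4026) = 51.98·0.5691 = 29.58 mg/L.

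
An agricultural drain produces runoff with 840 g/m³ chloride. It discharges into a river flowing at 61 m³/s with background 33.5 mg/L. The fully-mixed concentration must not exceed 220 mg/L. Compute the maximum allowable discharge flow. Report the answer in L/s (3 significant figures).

Mass balance at complete mixing: C_std·(Q_w + Q_r) = Q_w·C_e + Q_r·C_b.
Rearranging, Q_w = Q_r·(C_std − C_b)/(C_e − C_std) = 61·(220 − 33.5) / (840 − 220) = 18.35 m³/s.
= 1.835e+04 L/s.

18300 L/s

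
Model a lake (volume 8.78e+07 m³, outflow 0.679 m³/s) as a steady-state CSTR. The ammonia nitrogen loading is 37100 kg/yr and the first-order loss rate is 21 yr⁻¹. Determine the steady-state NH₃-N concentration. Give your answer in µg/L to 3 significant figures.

Outflow Q = 0.679 m³/s × 3.156e+07 s/yr = 2.143e+07 m³/yr.
Steady-state CSTR mass balance: W = Q·C + k·V·C, so C = W/(Q + kV).
Q + kV = 2.143e+07 + 21·8.78e+07 = 1.865e+09 m³/yr.
C = 37100/1.865e+09 = 1.989e-05 kg/m³ = 0.01989 mg/L = 19.89 µg/L.

19.9 µg/L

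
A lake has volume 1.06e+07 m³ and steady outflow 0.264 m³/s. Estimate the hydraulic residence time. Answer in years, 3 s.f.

1.27 yr

Q = 0.264 m³/s × 3.156e+07 s/yr = 8.331e+06 m³/yr.
Hydraulic residence time τ = V/Q = 1.06e+07/8.331e+06 = 1.272 yr.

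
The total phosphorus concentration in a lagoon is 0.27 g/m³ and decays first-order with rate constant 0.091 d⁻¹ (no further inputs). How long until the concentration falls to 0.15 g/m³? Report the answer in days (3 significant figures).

t = ln(C₀/C)/k = ln(0.27/0.15)/0.091 = 0.5878/0.091 = 6.459 d.

6.46 d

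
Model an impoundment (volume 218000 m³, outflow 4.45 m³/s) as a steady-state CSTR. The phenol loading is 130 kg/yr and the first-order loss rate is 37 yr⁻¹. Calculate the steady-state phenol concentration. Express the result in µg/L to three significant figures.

Outflow Q = 4.45 m³/s × 3.156e+07 s/yr = 1.404e+08 m³/yr.
Steady-state CSTR mass balance: W = Q·C + k·V·C, so C = W/(Q + kV).
Q + kV = 1.404e+08 + 37·218000 = 1.485e+08 m³/yr.
C = 130/1.485e+08 = 8.754e-07 kg/m³ = 0.0008754 mg/L = 0.8754 µg/L.

0.875 µg/L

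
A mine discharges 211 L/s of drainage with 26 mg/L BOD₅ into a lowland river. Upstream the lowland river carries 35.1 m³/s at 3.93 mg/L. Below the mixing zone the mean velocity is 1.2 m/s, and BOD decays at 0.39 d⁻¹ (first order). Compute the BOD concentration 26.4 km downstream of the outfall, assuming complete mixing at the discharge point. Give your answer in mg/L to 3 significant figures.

3.68 mg/L

211 L/s = 0.211 m³/s.
After complete mixing, C₀ = (0.211·26 + 35.1·3.93) / 35.31 = 4.062 mg/L.
Travel time t = 2.64e+04 m / 1.2 m/s = 2.2e+04 s = 0.2546 d.
C = 4.062·exp(−0.39·0.2546) = 4.062·0.9055 = 3.678 mg/L.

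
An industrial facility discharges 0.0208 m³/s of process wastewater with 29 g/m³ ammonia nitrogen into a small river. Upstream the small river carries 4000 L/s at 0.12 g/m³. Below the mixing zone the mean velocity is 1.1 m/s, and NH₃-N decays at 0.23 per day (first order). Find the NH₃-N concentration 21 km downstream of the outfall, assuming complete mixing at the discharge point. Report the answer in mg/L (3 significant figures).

4000 L/s = 4 m³/s.
After complete mixing, C₀ = (0.0208·29 + 4·0.12) / 4.021 = 0.2694 mg/L.
Travel time t = 2.1e+04 m / 1.1 m/s = 1.909e+04 s = 0.221 d.
C = 0.2694·exp(−0.23·0.221) = 0.2694·0.9504 = 0.2561 mg/L.

0.256 mg/L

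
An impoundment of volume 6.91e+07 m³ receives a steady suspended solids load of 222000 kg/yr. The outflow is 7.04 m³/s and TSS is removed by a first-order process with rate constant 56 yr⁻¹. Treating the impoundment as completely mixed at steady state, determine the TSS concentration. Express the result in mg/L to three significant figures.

Outflow Q = 7.04 m³/s × 3.156e+07 s/yr = 2.222e+08 m³/yr.
Steady-state CSTR mass balance: W = Q·C + k·V·C, so C = W/(Q + kV).
Q + kV = 2.222e+08 + 56·6.91e+07 = 4.092e+09 m³/yr.
C = 222000/4.092e+09 = 5.426e-05 kg/m³ = 0.05426 mg/L.

0.0543 mg/L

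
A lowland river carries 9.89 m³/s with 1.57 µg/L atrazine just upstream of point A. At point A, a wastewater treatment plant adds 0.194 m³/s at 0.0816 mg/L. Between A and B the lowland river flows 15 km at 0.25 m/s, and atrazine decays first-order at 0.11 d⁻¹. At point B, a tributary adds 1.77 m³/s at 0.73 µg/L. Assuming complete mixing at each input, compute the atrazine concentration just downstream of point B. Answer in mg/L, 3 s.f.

0.00256 mg/L

1.57 µg/L = 0.00157 mg/L.
After input A: C = (9.89·0.00157 + 0.194·0.0816) / 10.08 = 0.00311 mg/L.
Over the 15 km reach to input B (t = 6e+04 s = 0.6944 d), decay gives C = 0.00311·exp(−0.11·0.6944) = 0.002881 mg/L.
0.73 µg/L = 0.00073 mg/L.
After input B: C = (10.08·0.002881 + 1.77·0.00073) / 11.85 = 0.00256 mg/L.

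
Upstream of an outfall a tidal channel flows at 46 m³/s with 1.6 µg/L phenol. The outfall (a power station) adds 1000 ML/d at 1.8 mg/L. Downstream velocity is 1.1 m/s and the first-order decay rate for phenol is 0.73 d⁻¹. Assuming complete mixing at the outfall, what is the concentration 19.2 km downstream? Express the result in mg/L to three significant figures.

1000 ML/d = 11.57 m³/s.
1.6 µg/L = 0.0016 mg/L.
After complete mixing, C₀ = (11.57·1.8 + 46·0.0016) / 57.57 = 0.3631 mg/L.
Travel time t = 1.92e+04 m / 1.1 m/s = 1.745e+04 s = 0.202 d.
C = 0.3631·exp(−0.73·0.202) = 0.3631·0.8629 = 0.3133 mg/L.

0.313 mg/L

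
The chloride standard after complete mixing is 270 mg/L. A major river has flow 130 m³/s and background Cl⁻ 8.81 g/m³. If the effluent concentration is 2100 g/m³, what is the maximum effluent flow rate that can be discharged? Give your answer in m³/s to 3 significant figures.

18.6 m³/s

Mass balance at complete mixing: C_std·(Q_w + Q_r) = Q_w·C_e + Q_r·C_b.
Rearranging, Q_w = Q_r·(C_std − C_b)/(C_e − C_std) = 130·(270 − 8.81) / (2100 − 270) = 18.55 m³/s.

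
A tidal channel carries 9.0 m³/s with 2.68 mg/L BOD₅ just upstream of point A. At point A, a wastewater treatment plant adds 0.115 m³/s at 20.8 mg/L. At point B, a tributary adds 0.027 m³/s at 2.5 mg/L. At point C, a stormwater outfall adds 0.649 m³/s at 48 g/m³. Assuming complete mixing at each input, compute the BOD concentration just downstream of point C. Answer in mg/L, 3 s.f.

5.90 mg/L

After input A: C = (9·2.68 + 0.115·20.8) / 9.115 = 2.909 mg/L.
After input B: C = (9.115·2.909 + 0.027·2.5) / 9.142 = 2.907 mg/L.
After input C: C = (9.142·2.907 + 0.649·48) / 9.791 = 5.896 mg/L.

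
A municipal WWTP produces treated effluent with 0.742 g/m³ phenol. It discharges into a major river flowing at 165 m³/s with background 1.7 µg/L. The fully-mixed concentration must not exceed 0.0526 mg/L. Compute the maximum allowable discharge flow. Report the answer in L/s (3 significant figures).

1.7 µg/L = 0.0017 mg/L.
Mass balance at complete mixing: C_std·(Q_w + Q_r) = Q_w·C_e + Q_r·C_b.
Rearranging, Q_w = Q_r·(C_std − C_b)/(C_e − C_std) = 165·(0.0526 − 0.0017) / (0.742 − 0.0526) = 12.18 m³/s.
= 1.218e+04 L/s.

12200 L/s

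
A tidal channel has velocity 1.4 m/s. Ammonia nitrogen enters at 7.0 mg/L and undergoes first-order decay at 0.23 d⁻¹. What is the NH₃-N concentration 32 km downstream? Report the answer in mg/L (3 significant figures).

6.59 mg/L

Travel time t = 32 km / 1.4 m/s = 3.2e+04/1.4 = 2.286e+04 s = 0.2646 d.
First-order decay: C = 7.0·exp(−0.23·0.2646) = 7.0·0.941 = 6.587 mg/L.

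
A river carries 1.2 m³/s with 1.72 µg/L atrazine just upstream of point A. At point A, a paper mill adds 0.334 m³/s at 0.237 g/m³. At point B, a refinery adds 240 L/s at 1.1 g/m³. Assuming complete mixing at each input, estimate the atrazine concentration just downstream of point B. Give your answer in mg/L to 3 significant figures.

0.195 mg/L

1.72 µg/L = 0.00172 mg/L.
After input A: C = (1.2·0.00172 + 0.334·0.237) / 1.534 = 0.05295 mg/L.
240 L/s = 0.24 m³/s.
After input B: C = (1.534·0.05295 + 0.24·1.1) / 1.774 = 0.1946 mg/L.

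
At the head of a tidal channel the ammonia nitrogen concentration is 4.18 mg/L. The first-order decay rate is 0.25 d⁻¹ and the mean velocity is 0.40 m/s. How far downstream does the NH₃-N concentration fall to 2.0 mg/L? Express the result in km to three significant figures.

From C = C₀·e^(−kt), t = ln(C₀/C)/k = ln(4.18/2.0)/0.25 = 0.7372/0.25 = 2.949 d.
Distance = v·t = 0.40 m/s × 2.548e+05 s = 1.019e+05 m = 101.9 km.

102 km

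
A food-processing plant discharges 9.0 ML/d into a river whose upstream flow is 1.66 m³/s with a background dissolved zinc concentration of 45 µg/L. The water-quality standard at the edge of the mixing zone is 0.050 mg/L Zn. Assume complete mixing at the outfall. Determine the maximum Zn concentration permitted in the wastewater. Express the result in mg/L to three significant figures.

9.0 ML/d = 0.1042 m³/s.
45 µg/L = 0.045 mg/L.
Mass balance: 0.05·1.764 = 0.1042·Cₑ + 1.66·0.045.
Cₑ = (0.08821 − 0.0747) / 0.1042 = 0.1297 mg/L.

0.130 mg/L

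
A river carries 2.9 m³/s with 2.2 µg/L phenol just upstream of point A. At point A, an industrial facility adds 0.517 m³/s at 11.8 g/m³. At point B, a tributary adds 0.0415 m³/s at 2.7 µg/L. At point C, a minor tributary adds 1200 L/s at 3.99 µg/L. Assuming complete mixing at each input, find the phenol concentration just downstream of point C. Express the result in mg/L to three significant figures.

2.2 µg/L = 0.0022 mg/L.
After input A: C = (2.9·0.0022 + 0.517·11.8) / 3.417 = 1.787 mg/L.
2.7 µg/L = 0.0027 mg/L.
After input B: C = (3.417·1.787 + 0.0415·0.0027) / 3.458 = 1.766 mg/L.
1200 L/s = 1.2 m³/s.
3.99 µg/L = 0.00399 mg/L.
After input C: C = (3.458·1.766 + 1.2·0.00399) / 4.659 = 1.312 mg/L.

1.31 mg/L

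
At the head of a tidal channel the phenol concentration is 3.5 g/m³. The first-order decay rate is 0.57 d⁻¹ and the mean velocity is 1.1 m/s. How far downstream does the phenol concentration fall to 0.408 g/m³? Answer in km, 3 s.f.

From C = C₀·e^(−kt), t = ln(C₀/C)/k = ln(3.5/0.408)/0.57 = 2.149/0.57 = 3.771 d.
Distance = v·t = 1.1 m/s × 3.258e+05 s = 3.584e+05 m = 358.4 km.

358 km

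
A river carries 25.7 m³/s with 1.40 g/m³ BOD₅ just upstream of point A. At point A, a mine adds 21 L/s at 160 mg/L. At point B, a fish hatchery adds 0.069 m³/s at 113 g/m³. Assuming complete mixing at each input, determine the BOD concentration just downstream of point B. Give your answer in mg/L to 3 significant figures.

1.83 mg/L

21 L/s = 0.021 m³/s.
After input A: C = (25.7·1.4 + 0.021·160) / 25.72 = 1.529 mg/L.
After input B: C = (25.72·1.529 + 0.069·113) / 25.79 = 1.828 mg/L.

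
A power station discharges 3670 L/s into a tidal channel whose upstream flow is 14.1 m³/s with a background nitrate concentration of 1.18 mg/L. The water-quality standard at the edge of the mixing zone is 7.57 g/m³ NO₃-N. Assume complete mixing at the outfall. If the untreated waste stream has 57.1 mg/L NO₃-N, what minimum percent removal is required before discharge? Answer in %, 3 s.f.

3670 L/s = 3.67 m³/s.
Mass balance: 7.57·17.77 = 3.67·Cₑ + 14.1·1.18.
Cₑ = (134.5 − 16.64) / 3.67 = 32.12 mg/L.
Required removal = 1 − 32.12/57.1 = 43.75 %.

43.7 %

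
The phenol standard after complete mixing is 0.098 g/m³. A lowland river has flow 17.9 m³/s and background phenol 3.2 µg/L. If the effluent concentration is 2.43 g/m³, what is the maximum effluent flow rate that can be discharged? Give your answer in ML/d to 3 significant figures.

62.9 ML/d

3.2 µg/L = 0.0032 mg/L.
Mass balance at complete mixing: C_std·(Q_w + Q_r) = Q_w·C_e + Q_r·C_b.
Rearranging, Q_w = Q_r·(C_std − C_b)/(C_e − C_std) = 17.9·(0.098 − 0.0032) / (2.43 − 0.098) = 0.7277 m³/s.
= 62.87 ML/d.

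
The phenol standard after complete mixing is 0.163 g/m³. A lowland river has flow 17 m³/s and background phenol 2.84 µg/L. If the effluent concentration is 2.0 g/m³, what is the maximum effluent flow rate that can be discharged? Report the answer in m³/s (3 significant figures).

2.84 µg/L = 0.00284 mg/L.
Mass balance at complete mixing: C_std·(Q_w + Q_r) = Q_w·C_e + Q_r·C_b.
Rearranging, Q_w = Q_r·(C_std − C_b)/(C_e − C_std) = 17·(0.163 − 0.00284) / (2 − 0.163) = 1.482 m³/s.

1.48 m³/s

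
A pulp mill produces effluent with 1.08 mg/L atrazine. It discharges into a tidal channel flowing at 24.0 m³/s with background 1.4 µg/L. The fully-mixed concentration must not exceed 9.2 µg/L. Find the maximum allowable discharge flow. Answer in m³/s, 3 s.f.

0.175 m³/s

1.4 µg/L = 0.0014 mg/L.
9.2 µg/L = 0.0092 mg/L.
Mass balance at complete mixing: C_std·(Q_w + Q_r) = Q_w·C_e + Q_r·C_b.
Rearranging, Q_w = Q_r·(C_std − C_b)/(C_e − C_std) = 24.0·(0.0092 − 0.0014) / (1.08 − 0.0092) = 0.1748 m³/s.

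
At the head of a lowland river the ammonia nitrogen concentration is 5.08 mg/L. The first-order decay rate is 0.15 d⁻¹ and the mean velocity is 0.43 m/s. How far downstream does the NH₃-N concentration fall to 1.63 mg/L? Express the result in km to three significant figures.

From C = C₀·e^(−kt), t = ln(C₀/C)/k = ln(5.08/1.63)/0.15 = 1.137/0.15 = 7.578 d.
Distance = v·t = 0.43 m/s × 6.548e+05 s = 2.815e+05 m = 281.5 km.

282 km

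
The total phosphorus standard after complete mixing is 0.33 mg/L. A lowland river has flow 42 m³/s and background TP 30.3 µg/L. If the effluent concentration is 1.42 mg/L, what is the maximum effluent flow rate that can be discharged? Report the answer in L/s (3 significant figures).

11500 L/s

30.3 µg/L = 0.0303 mg/L.
Mass balance at complete mixing: C_std·(Q_w + Q_r) = Q_w·C_e + Q_r·C_b.
Rearranging, Q_w = Q_r·(C_std − C_b)/(C_e − C_std) = 42·(0.33 − 0.0303) / (1.42 − 0.33) = 11.55 m³/s.
= 1.155e+04 L/s.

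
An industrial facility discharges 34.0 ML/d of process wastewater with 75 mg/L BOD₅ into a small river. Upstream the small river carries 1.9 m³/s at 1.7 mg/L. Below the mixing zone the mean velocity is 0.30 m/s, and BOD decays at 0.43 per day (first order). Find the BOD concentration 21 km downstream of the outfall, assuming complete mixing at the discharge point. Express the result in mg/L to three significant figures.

10.1 mg/L

34.0 ML/d = 0.3935 m³/s.
After complete mixing, C₀ = (0.3935·75 + 1.9·1.7) / 2.294 = 14.28 mg/L.
Travel time t = 2.1e+04 m / 0.30 m/s = 7e+04 s = 0.8102 d.
C = 14.28·exp(−0.43·0.8102) = 14.28·0.7058 = 10.08 mg/L.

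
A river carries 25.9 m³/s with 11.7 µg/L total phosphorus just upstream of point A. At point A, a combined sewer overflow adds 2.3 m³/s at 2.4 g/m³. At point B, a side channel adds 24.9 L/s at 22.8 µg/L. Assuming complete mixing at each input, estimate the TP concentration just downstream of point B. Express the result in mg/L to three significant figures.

11.7 µg/L = 0.0117 mg/L.
After input A: C = (25.9·0.0117 + 2.3·2.4) / 28.2 = 0.2065 mg/L.
24.9 L/s = 0.0249 m³/s.
22.8 µg/L = 0.0228 mg/L.
After input B: C = (28.2·0.2065 + 0.0249·0.0228) / 28.22 = 0.2063 mg/L.

0.206 mg/L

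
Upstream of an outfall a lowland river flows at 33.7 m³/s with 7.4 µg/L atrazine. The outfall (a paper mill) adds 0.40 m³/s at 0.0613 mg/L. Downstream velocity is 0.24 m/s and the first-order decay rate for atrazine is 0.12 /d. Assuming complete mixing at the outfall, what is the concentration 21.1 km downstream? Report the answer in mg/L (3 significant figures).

0.00711 mg/L

7.4 µg/L = 0.0074 mg/L.
After complete mixing, C₀ = (0.4·0.0613 + 33.7·0.0074) / 34.1 = 0.008032 mg/L.
Travel time t = 2.11e+04 m / 0.24 m/s = 8.792e+04 s = 1.018 d.
C = 0.008032·exp(−0.12·1.018) = 0.008032·0.8851 = 0.007109 mg/L.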